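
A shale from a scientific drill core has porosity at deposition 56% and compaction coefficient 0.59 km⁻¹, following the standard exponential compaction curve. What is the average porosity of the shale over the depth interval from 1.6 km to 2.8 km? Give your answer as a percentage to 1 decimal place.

⟨phi⟩ = (1/(z₂−z₁)) ∫ phi₀ e^(−cz) dz = phi₀·(e^(−c·z₁) − e^(−c·z₂)) / (c·(z₂−z₁))
e^(−0.59×1.6) = 0.3891; e^(−0.59×2.8) = 0.1917
⟨phi⟩ = 0.56 × (0.3891 − 0.1917) / (0.59 × 1.2) = 0.56 × 0.2788 = 0.1561

15.6%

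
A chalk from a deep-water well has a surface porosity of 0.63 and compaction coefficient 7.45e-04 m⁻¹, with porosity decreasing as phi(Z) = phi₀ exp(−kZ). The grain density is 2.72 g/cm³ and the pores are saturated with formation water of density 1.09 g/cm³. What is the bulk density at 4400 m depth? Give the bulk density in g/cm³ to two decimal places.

2.68 g/cm³

Working in km (1 km = 1000 m; k in km⁻¹ = k in m⁻¹ × 1000):
Porosity at depth: phi = 0.63·exp(−0.745×4.4) = 0.63×0.0377 = 0.0238
Bulk density: ρ_b = (1−phi)ρ_g + phi·ρ_f = 0.9762×2.72 + 0.0238×1.09
       = 2.655 + 0.026 = 2.681 g/cm³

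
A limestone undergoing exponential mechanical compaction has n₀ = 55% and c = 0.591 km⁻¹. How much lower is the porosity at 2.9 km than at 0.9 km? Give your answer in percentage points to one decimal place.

n(0.9) = 0.55·e^(−0.591×0.9) = 0.3231
n(2.9) = 0.55·e^(−0.591×2.9) = 0.0991
Δn = 0.3231 − 0.0991 = 0.2240

22.4 percentage points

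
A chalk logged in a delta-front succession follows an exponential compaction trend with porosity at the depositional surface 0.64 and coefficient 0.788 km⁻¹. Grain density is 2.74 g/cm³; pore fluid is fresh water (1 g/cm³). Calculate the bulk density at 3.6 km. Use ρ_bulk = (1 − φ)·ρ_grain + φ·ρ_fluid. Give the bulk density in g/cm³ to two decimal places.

2.67 g/cm³

Porosity at depth: phi = 0.64·exp(−0.788×3.6) = 0.64×0.0586 = 0.0375
Bulk density: ρ_b = (1−phi)ρ_g + phi·ρ_f = 0.9625×2.74 + 0.0375×1
       = 2.637 + 0.038 = 2.675 g/cm³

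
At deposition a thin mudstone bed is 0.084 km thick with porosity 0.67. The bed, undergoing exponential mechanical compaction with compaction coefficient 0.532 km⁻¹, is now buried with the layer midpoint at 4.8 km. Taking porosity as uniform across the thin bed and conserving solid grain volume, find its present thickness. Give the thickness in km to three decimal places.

Porosity at 4.8 km: phi = 0.67·exp(−0.532×4.8) = 0.0521
Solid-volume conservation: h(1−phi) = h₀(1−phi₀) ⇒ h = h₀·(1−phi₀)/(1−phi)
h = 0.084 × (1 − 0.67)/(1 − 0.0521) = 0.084 × 0.3481 = 0.0292 km

0.029 km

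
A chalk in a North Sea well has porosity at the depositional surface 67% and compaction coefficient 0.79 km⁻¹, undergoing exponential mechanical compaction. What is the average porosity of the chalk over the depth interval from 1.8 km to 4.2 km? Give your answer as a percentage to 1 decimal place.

7.2%

⟨phi⟩ = (1/(z₂−z₁)) ∫ phi₀ e^(−kz) dz = phi₀·(e^(−k·z₁) − e^(−k·z₂)) / (k·(z₂−z₁))
e^(−0.79×1.8) = 0.2412; e^(−0.79×4.2) = 0.0362
⟨phi⟩ = 0.67 × (0.2412 − 0.0362) / (0.79 × 2.4) = 0.67 × 0.1081 = 0.0724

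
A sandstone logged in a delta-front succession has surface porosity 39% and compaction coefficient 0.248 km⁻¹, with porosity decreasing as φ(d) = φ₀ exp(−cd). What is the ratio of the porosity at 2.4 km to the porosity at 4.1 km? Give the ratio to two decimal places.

φ(d₁)/φ(d₂) = e^(−c·d₁)/e^(−c·d₂) = e^{c(d₂−d₁)}
= exp(0.248 × 1.7) = exp(0.4216) = 1.5244

1.52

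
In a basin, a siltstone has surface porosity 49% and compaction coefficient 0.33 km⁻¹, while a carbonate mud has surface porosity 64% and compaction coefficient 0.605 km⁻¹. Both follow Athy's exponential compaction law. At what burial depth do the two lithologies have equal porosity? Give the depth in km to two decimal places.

Set φ₀ₐ e^(−kₐd) = φ₀ᵦ e^(−kᵦd) ⇒ ln(φ₀ₐ/φ₀ᵦ) = (kₐ − kᵦ)·d
d = ln(0.49/0.64) / (0.33 − 0.605) = -0.2671 / -0.275 = 0.971 km

0.97 km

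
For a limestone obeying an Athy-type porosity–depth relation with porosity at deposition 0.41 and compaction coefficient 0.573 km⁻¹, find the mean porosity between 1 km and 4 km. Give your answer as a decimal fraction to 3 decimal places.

0.110

⟨phi⟩ = (1/(d₂−d₁)) ∫ phi₀ e^(−βd) dd = phi₀·(e^(−β·d₁) − e^(−β·d₂)) / (β·(d₂−d₁))
e^(−0.573×1) = 0.5638; e^(−0.573×4) = 0.1011
⟨phi⟩ = 0.41 × (0.5638 − 0.1011) / (0.573 × 3) = 0.41 × 0.2692 = 0.1104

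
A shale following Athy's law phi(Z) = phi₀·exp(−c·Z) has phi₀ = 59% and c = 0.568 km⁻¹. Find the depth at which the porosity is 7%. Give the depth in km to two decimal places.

3.75 km

Invert Athy's law: Z = ln(phi₀/phi) / c
Z = ln(0.59/0.07) / 0.568 = ln(8.429) / 0.568 = 2.1316 / 0.568 = 3.753 km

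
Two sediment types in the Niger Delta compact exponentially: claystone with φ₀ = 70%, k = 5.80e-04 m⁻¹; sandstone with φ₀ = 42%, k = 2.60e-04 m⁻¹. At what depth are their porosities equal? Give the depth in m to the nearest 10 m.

Working in km (1 km = 1000 m; k in km⁻¹ = k in m⁻¹ × 1000):
Set φ₀ₐ e^(−kₐd) = φ₀ᵦ e^(−kᵦd) ⇒ ln(φ₀ₐ/φ₀ᵦ) = (kₐ − kᵦ)·d
d = ln(0.7/0.42) / (0.58 − 0.26) = 0.5108 / 0.32 = 1.596 km

1600 m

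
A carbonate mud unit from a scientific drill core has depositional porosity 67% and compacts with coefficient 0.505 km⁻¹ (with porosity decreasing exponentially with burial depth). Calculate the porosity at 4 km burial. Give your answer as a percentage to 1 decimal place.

8.9%

n = n₀·exp(−β·z) = 0.67 × exp(−0.505 × 4) = 0.67 × exp(−2.02)
  = 0.67 × 0.1327 = 0.0889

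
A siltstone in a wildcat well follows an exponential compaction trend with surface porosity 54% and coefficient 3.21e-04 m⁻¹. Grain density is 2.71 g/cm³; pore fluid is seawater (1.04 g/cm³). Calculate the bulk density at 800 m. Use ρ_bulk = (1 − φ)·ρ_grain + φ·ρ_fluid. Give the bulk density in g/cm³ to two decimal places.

2.01 g/cm³

Working in km (1 km = 1000 m; c in km⁻¹ = c in m⁻¹ × 1000):
Porosity at depth: phi = 0.54·exp(−0.321×0.8) = 0.54×0.7735 = 0.4177
Bulk density: ρ_b = (1−phi)ρ_g + phi·ρ_f = 0.5823×2.71 + 0.4177×1.04
       = 1.578 + 0.434 = 2.012 g/cm³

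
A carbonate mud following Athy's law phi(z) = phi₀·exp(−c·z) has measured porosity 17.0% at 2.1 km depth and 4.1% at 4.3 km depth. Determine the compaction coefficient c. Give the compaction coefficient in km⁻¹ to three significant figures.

0.646 km⁻¹

Athy: phi(z) = phi₀ e^(−cz) ⇒ phi₁/phi₂ = e^{c(z₂−z₁)} ⇒ c = ln(phi₁/phi₂)/(z₂−z₁)
c = ln(0.17/0.041) / (4.3 − 2.1) = ln(4.146) / 2.2 = 1.4222 / 2.2 = 0.6465 km⁻¹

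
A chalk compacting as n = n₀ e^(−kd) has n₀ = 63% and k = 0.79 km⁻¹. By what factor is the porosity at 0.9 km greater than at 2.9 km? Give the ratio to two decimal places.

n(d₁)/n(d₂) = e^(−k·d₁)/e^(−k·d₂) = e^{k(d₂−d₁)}
= exp(0.79 × 2) = exp(1.58) = 4.8550

4.85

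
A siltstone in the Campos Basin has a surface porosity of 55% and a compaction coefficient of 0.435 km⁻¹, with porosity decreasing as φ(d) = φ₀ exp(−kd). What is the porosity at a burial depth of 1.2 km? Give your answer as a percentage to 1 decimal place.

32.6%

φ = φ₀·exp(−k·d) = 0.55 × exp(−0.435 × 1.2) = 0.55 × exp(−0.522)
  = 0.55 × 0.5933 = 0.3263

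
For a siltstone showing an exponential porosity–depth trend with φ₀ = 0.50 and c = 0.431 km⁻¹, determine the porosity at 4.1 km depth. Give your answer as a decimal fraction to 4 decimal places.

φ = φ₀·exp(−c·Z) = 0.5 × exp(−0.431 × 4.1) = 0.5 × exp(−1.767)
  = 0.5 × 0.1708 = 0.0854

0.0854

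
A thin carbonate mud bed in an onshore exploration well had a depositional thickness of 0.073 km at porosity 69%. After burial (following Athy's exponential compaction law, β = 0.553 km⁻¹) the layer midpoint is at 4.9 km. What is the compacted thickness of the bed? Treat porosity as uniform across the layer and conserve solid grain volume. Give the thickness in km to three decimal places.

0.024 km

Porosity at 4.9 km: phi = 0.69·exp(−0.553×4.9) = 0.0459
Solid-volume conservation: h(1−phi) = h₀(1−phi₀) ⇒ h = h₀·(1−phi₀)/(1−phi)
h = 0.073 × (1 − 0.69)/(1 − 0.0459) = 0.073 × 0.3249 = 0.0237 km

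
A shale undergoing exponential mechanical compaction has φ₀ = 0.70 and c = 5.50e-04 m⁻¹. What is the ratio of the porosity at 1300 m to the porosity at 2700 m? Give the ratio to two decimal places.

Working in km (1 km = 1000 m; c in km⁻¹ = c in m⁻¹ × 1000):
φ(Z₁)/φ(Z₂) = e^(−c·Z₁)/e^(−c·Z₂) = e^{c(Z₂−Z₁)}
= exp(0.55 × 1.4) = exp(0.77) = 2.1598

2.16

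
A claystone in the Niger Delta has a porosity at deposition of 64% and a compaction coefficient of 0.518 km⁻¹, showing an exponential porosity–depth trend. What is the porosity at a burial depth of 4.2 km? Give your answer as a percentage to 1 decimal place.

7.3%

φ = φ₀·exp(−k·d) = 0.64 × exp(−0.518 × 4.2) = 0.64 × exp(−2.176)
  = 0.64 × 0.1135 = 0.0727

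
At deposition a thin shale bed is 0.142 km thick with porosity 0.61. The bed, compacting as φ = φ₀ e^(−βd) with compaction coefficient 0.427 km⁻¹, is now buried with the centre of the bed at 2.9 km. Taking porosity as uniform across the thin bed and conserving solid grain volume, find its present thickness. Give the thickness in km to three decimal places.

Porosity at 2.9 km: φ = 0.61·exp(−0.427×2.9) = 0.1768
Solid-volume conservation: h(1−φ) = h₀(1−φ₀) ⇒ h = h₀·(1−φ₀)/(1−φ)
h = 0.142 × (1 − 0.61)/(1 − 0.1768) = 0.142 × 0.4738 = 0.0673 km

0.067 km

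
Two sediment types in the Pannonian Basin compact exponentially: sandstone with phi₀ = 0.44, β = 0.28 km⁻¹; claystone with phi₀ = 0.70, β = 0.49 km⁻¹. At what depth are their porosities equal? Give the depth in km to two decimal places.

2.21 km

Set phi₀ₐ e^(−βₐz) = phi₀ᵦ e^(−βᵦz) ⇒ ln(phi₀ₐ/phi₀ᵦ) = (βₐ − βᵦ)·z
z = ln(0.44/0.7) / (0.28 − 0.49) = -0.4643 / -0.21 = 2.211 km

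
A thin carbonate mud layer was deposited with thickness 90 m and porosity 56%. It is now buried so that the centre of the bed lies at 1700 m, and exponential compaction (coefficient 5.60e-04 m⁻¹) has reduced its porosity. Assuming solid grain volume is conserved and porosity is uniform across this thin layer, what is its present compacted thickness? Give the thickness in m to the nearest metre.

51 m

Working in km (1 km = 1000 m; k in km⁻¹ = k in m⁻¹ × 1000):
Porosity at 1.7 km: n = 0.56·exp(−0.56×1.7) = 0.2161
Solid-volume conservation: h(1−n) = h₀(1−n₀) ⇒ h = h₀·(1−n₀)/(1−n)
h = 0.09 × (1 − 0.56)/(1 − 0.2161) = 0.09 × 0.5613 = 0.0505 km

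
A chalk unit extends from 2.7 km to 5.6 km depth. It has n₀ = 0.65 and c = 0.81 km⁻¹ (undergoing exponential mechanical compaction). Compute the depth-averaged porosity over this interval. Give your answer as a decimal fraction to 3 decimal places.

⟨n⟩ = (1/(d₂−d₁)) ∫ n₀ e^(−cd) dd = n₀·(e^(−c·d₁) − e^(−c·d₂)) / (c·(d₂−d₁))
e^(−0.81×2.7) = 0.1123; e^(−0.81×5.6) = 0.0107
⟨n⟩ = 0.65 × (0.1123 − 0.0107) / (0.81 × 2.9) = 0.65 × 0.0432 = 0.0281

0.028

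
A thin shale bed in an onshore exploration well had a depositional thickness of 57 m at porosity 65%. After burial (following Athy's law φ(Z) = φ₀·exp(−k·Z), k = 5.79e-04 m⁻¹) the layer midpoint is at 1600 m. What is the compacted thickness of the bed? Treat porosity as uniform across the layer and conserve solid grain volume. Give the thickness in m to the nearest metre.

Working in km (1 km = 1000 m; k in km⁻¹ = k in m⁻¹ × 1000):
Porosity at 1.6 km: φ = 0.65·exp(−0.579×1.6) = 0.2574
Solid-volume conservation: h(1−φ) = h₀(1−φ₀) ⇒ h = h₀·(1−φ₀)/(1−φ)
h = 0.057 × (1 − 0.65)/(1 − 0.2574) = 0.057 × 0.4713 = 0.0269 km

27 m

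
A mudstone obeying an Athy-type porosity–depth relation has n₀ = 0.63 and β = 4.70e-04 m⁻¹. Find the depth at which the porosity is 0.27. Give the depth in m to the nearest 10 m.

1800 m

Working in km (1 km = 1000 m; β in km⁻¹ = β in m⁻¹ × 1000):
Invert Athy's law: z = ln(n₀/n) / β
z = ln(0.63/0.27) / 0.47 = ln(2.333) / 0.47 = 0.8473 / 0.47 = 1.803 km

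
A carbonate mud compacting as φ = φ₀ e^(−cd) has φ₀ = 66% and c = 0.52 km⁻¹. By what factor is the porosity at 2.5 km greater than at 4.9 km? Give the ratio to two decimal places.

3.48

φ(d₁)/φ(d₂) = e^(−c·d₁)/e^(−c·d₂) = e^{c(d₂−d₁)}
= exp(0.52 × 2.4) = exp(1.248) = 3.4834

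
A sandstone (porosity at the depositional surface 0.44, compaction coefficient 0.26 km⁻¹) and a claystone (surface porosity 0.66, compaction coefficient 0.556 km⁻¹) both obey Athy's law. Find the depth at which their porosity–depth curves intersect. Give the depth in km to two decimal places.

1.37 km

Set n₀ₐ e^(−kₐZ) = n₀ᵦ e^(−kᵦZ) ⇒ ln(n₀ₐ/n₀ᵦ) = (kₐ − kᵦ)·Z
Z = ln(0.44/0.66) / (0.26 − 0.556) = -0.4055 / -0.296 = 1.370 km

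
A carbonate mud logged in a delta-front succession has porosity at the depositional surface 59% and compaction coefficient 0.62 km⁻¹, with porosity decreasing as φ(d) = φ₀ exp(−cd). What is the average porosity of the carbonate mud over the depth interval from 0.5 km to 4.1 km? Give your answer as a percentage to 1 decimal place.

⟨φ⟩ = (1/(d₂−d₁)) ∫ φ₀ e^(−cd) dd = φ₀·(e^(−c·d₁) − e^(−c·d₂)) / (c·(d₂−d₁))
e^(−0.62×0.5) = 0.7334; e^(−0.62×4.1) = 0.0787
⟨φ⟩ = 0.59 × (0.7334 − 0.0787) / (0.62 × 3.6) = 0.59 × 0.2933 = 0.1731

17.3%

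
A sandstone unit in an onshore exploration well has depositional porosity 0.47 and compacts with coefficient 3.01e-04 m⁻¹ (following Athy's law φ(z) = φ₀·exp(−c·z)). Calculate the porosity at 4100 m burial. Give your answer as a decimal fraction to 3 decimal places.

0.137

Working in km (1 km = 1000 m; c in km⁻¹ = c in m⁻¹ × 1000):
φ = φ₀·exp(−c·z) = 0.47 × exp(−0.301 × 4.1) = 0.47 × exp(−1.234)
  = 0.47 × 0.2911 = 0.1368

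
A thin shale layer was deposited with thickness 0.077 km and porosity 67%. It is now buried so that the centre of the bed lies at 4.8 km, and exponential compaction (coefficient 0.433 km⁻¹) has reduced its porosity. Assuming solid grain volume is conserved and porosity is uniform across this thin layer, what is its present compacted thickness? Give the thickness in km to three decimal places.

Porosity at 4.8 km: φ = 0.67·exp(−0.433×4.8) = 0.0838
Solid-volume conservation: h(1−φ) = h₀(1−φ₀) ⇒ h = h₀·(1−φ₀)/(1−φ)
h = 0.077 × (1 − 0.67)/(1 − 0.0838) = 0.077 × 0.3602 = 0.0277 km

0.028 km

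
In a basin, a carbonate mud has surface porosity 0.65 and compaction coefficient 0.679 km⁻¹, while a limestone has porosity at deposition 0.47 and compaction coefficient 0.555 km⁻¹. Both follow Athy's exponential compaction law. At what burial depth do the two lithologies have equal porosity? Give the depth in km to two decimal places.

Set phi₀ₐ e^(−cₐz) = phi₀ᵦ e^(−cᵦz) ⇒ ln(phi₀ₐ/phi₀ᵦ) = (cₐ − cᵦ)·z
z = ln(0.65/0.47) / (0.679 − 0.555) = 0.3242 / 0.124 = 2.615 km

2.61 km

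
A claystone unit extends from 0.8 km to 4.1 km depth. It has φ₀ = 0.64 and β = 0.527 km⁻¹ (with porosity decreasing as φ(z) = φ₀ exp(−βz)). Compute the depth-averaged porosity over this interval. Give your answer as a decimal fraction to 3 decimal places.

0.199

⟨φ⟩ = (1/(z₂−z₁)) ∫ φ₀ e^(−βz) dz = φ₀·(e^(−β·z₁) − e^(−β·z₂)) / (β·(z₂−z₁))
e^(−0.527×0.8) = 0.6560; e^(−0.527×4.1) = 0.1152
⟨φ⟩ = 0.64 × (0.6560 − 0.1152) / (0.527 × 3.3) = 0.64 × 0.3109 = 0.1990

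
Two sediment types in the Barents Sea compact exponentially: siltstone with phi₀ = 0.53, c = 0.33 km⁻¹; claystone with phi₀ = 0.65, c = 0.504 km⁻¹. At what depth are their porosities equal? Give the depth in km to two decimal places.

Set phi₀ₐ e^(−cₐz) = phi₀ᵦ e^(−cᵦz) ⇒ ln(phi₀ₐ/phi₀ᵦ) = (cₐ − cᵦ)·z
z = ln(0.53/0.65) / (0.33 − 0.504) = -0.2041 / -0.174 = 1.173 km

1.17 km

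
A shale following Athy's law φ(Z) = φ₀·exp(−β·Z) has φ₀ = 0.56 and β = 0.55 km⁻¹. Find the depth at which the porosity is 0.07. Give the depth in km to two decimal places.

Invert Athy's law: Z = ln(φ₀/φ) / β
Z = ln(0.56/0.07) / 0.55 = ln(8) / 0.55 = 2.0794 / 0.55 = 3.781 km

3.78 km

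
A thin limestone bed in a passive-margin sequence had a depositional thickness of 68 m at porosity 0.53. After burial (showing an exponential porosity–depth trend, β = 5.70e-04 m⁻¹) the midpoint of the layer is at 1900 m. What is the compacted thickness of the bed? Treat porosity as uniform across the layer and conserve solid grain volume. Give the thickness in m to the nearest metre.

Working in km (1 km = 1000 m; β in km⁻¹ = β in m⁻¹ × 1000):
Porosity at 1.9 km: φ = 0.53·exp(−0.57×1.9) = 0.1794
Solid-volume conservation: h(1−φ) = h₀(1−φ₀) ⇒ h = h₀·(1−φ₀)/(1−φ)
h = 0.068 × (1 − 0.53)/(1 − 0.1794) = 0.068 × 0.5728 = 0.0389 km

39 m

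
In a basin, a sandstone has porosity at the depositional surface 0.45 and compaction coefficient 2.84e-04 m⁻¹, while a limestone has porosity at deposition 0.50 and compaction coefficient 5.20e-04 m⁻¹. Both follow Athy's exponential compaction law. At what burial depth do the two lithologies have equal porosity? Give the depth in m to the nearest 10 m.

Working in km (1 km = 1000 m; β in km⁻¹ = β in m⁻¹ × 1000):
Set φ₀ₐ e^(−βₐd) = φ₀ᵦ e^(−βᵦd) ⇒ ln(φ₀ₐ/φ₀ᵦ) = (βₐ − βᵦ)·d
d = ln(0.45/0.5) / (0.284 − 0.52) = -0.1054 / -0.236 = 0.446 km

450 m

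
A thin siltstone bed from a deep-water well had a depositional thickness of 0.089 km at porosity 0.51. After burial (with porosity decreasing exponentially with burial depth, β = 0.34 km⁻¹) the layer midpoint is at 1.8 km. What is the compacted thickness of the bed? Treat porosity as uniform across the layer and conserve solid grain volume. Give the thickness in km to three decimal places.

0.060 km

Porosity at 1.8 km: φ = 0.51·exp(−0.34×1.8) = 0.2766
Solid-volume conservation: h(1−φ) = h₀(1−φ₀) ⇒ h = h₀·(1−φ₀)/(1−φ)
h = 0.089 × (1 − 0.51)/(1 − 0.2766) = 0.089 × 0.6773 = 0.0603 km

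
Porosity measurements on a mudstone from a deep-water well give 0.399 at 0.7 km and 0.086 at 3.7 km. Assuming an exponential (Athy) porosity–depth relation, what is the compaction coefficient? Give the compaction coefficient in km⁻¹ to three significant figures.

Athy: phi(z) = phi₀ e^(−cz) ⇒ phi₁/phi₂ = e^{c(z₂−z₁)} ⇒ c = ln(phi₁/phi₂)/(z₂−z₁)
c = ln(0.399/0.086) / (3.7 − 0.7) = ln(4.64) / 3 = 1.5346 / 3 = 0.5115 km⁻¹

0.512 km⁻¹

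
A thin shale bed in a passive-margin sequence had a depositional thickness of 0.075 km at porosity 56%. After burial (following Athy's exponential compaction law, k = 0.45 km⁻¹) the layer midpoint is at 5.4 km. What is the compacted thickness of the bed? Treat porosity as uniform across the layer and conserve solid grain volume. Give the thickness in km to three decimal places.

0.035 km

Porosity at 5.4 km: φ = 0.56·exp(−0.45×5.4) = 0.0493
Solid-volume conservation: h(1−φ) = h₀(1−φ₀) ⇒ h = h₀·(1−φ₀)/(1−φ)
h = 0.075 × (1 − 0.56)/(1 − 0.0493) = 0.075 × 0.4628 = 0.0347 km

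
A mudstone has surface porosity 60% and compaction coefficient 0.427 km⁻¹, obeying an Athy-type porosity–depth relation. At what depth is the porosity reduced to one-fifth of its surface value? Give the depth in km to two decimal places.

n/n₀ = 1/5 ⇒ exp(−c·Z) = 1/5 ⇒ Z = ln(5) / c
Z = 1.6094 / 0.427 = 3.769 km

3.77 km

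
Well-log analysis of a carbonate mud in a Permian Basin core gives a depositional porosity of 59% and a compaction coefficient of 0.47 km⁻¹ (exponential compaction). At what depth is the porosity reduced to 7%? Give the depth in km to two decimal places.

Invert Athy's law: Z = ln(n₀/n) / k
Z = ln(0.59/0.07) / 0.47 = ln(8.429) / 0.47 = 2.1316 / 0.47 = 4.535 km

4.54 km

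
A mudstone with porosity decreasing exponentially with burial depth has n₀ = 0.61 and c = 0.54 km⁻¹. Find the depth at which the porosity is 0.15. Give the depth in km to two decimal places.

2.60 km

Invert Athy's law: d = ln(n₀/n) / c
d = ln(0.61/0.15) / 0.54 = ln(4.067) / 0.54 = 1.4028 / 0.54 = 2.598 km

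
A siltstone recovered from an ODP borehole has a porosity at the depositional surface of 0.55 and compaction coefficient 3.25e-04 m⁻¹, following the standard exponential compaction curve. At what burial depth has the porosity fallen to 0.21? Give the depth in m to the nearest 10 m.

Working in km (1 km = 1000 m; c in km⁻¹ = c in m⁻¹ × 1000):
Invert Athy's law: z = ln(n₀/n) / c
z = ln(0.55/0.21) / 0.325 = ln(2.619) / 0.325 = 0.9628 / 0.325 = 2.962 km

2960 m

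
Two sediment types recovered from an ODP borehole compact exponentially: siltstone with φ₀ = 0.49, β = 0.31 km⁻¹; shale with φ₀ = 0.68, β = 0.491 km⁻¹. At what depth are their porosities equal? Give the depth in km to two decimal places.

Set φ₀ₐ e^(−βₐd) = φ₀ᵦ e^(−βᵦd) ⇒ ln(φ₀ₐ/φ₀ᵦ) = (βₐ − βᵦ)·d
d = ln(0.49/0.68) / (0.31 − 0.491) = -0.3277 / -0.181 = 1.810 km

1.81 km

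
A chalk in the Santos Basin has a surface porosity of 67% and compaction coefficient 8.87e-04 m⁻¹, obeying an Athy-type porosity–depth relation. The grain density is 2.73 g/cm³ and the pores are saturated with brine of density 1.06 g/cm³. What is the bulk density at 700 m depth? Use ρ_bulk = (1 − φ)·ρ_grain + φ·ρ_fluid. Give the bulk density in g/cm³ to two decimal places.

Working in km (1 km = 1000 m; β in km⁻¹ = β in m⁻¹ × 1000):
Porosity at depth: n = 0.67·exp(−0.887×0.7) = 0.67×0.5375 = 0.3601
Bulk density: ρ_b = (1−n)ρ_g + n·ρ_f = 0.6399×2.73 + 0.3601×1.06
       = 1.747 + 0.382 = 2.129 g/cm³

2.13 g/cm³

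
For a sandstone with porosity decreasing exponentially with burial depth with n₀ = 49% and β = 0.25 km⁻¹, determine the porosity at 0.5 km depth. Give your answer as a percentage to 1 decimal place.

43.2%

n = n₀·exp(−β·z) = 0.49 × exp(−0.25 × 0.5) = 0.49 × exp(−0.125)
  = 0.49 × 0.8825 = 0.4324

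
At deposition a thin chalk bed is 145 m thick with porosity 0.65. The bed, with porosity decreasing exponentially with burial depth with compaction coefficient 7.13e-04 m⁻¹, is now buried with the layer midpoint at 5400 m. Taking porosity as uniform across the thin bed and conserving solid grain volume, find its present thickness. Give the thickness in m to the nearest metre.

Working in km (1 km = 1000 m; k in km⁻¹ = k in m⁻¹ × 1000):
Porosity at 5.4 km: phi = 0.65·exp(−0.713×5.4) = 0.0138
Solid-volume conservation: h(1−phi) = h₀(1−phi₀) ⇒ h = h₀·(1−phi₀)/(1−phi)
h = 0.145 × (1 − 0.65)/(1 − 0.0138) = 0.145 × 0.3549 = 0.0515 km

51 m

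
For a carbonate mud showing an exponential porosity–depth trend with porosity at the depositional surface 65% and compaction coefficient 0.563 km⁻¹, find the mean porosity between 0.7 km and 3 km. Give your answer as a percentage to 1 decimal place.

⟨phi⟩ = (1/(z₂−z₁)) ∫ phi₀ e^(−cz) dz = phi₀·(e^(−c·z₁) − e^(−c·z₂)) / (c·(z₂−z₁))
e^(−0.563×0.7) = 0.6743; e^(−0.563×3) = 0.1847
⟨phi⟩ = 0.65 × (0.6743 − 0.1847) / (0.563 × 2.3) = 0.65 × 0.3781 = 0.2458

24.6%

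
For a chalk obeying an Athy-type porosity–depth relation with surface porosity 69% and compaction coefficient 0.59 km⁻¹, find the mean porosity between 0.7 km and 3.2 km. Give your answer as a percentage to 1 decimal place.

⟨n⟩ = (1/(d₂−d₁)) ∫ n₀ e^(−βd) dd = n₀·(e^(−β·d₁) − e^(−β·d₂)) / (β·(d₂−d₁))
e^(−0.59×0.7) = 0.6617; e^(−0.59×3.2) = 0.1514
⟨n⟩ = 0.69 × (0.6617 − 0.1514) / (0.59 × 2.5) = 0.69 × 0.3460 = 0.2387

23.9%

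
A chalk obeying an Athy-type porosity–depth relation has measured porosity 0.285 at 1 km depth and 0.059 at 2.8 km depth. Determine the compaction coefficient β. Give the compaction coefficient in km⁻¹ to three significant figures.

Athy: φ(d) = φ₀ e^(−βd) ⇒ φ₁/φ₂ = e^{β(d₂−d₁)} ⇒ β = ln(φ₁/φ₂)/(d₂−d₁)
β = ln(0.285/0.059) / (2.8 − 1) = ln(4.831) / 1.8 = 1.5750 / 1.8 = 0.875 km⁻¹

0.875 km⁻¹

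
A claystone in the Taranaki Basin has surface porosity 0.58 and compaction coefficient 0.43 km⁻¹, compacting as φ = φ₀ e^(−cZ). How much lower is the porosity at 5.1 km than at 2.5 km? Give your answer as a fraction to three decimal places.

0.133

φ(2.5) = 0.58·e^(−0.43×2.5) = 0.1980
φ(5.1) = 0.58·e^(−0.43×5.1) = 0.0647
Δφ = 0.1980 − 0.0647 = 0.1332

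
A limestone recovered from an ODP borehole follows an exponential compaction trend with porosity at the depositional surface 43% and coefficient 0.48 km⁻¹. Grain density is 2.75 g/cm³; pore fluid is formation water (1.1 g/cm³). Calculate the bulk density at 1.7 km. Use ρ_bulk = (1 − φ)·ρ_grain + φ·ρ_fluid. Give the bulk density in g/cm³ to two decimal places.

Porosity at depth: phi = 0.43·exp(−0.48×1.7) = 0.43×0.4422 = 0.1901
Bulk density: ρ_b = (1−phi)ρ_g + phi·ρ_f = 0.8099×2.75 + 0.1901×1.1
       = 2.227 + 0.209 = 2.436 g/cm³

2.44 g/cm³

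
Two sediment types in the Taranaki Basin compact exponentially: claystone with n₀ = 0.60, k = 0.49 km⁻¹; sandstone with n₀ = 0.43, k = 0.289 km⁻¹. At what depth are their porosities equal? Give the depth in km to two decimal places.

1.66 km

Set n₀ₐ e^(−kₐd) = n₀ᵦ e^(−kᵦd) ⇒ ln(n₀ₐ/n₀ᵦ) = (kₐ − kᵦ)·d
d = ln(0.6/0.43) / (0.49 − 0.289) = 0.3331 / 0.201 = 1.657 km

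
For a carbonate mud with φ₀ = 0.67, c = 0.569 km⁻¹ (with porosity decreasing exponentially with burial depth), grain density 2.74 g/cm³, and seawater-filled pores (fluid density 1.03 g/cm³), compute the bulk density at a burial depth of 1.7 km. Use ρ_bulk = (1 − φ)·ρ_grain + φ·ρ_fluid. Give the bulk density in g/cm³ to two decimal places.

2.30 g/cm³

Porosity at depth: φ = 0.67·exp(−0.569×1.7) = 0.67×0.3801 = 0.2547
Bulk density: ρ_b = (1−φ)ρ_g + φ·ρ_f = 0.7453×2.74 + 0.2547×1.03
       = 2.042 + 0.262 = 2.305 g/cm³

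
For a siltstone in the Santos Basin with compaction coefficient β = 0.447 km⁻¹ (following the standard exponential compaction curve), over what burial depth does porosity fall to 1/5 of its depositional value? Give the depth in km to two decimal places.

n/n₀ = 1/5 ⇒ exp(−β·Z) = 1/5 ⇒ Z = ln(5) / β
Z = 1.6094 / 0.447 = 3.601 km

3.60 km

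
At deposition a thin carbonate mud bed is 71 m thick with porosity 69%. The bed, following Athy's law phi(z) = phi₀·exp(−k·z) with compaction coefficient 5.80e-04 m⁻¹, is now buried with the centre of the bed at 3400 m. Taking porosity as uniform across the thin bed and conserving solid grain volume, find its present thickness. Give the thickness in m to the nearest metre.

24 m

Working in km (1 km = 1000 m; k in km⁻¹ = k in m⁻¹ × 1000):
Porosity at 3.4 km: phi = 0.69·exp(−0.58×3.4) = 0.0960
Solid-volume conservation: h(1−phi) = h₀(1−phi₀) ⇒ h = h₀·(1−phi₀)/(1−phi)
h = 0.071 × (1 − 0.69)/(1 − 0.0960) = 0.071 × 0.3429 = 0.0243 km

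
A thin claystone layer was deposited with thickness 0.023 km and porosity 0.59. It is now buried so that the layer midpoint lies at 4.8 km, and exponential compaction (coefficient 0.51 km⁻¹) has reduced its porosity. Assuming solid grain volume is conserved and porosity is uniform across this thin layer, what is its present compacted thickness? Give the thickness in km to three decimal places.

0.010 km

Porosity at 4.8 km: n = 0.59·exp(−0.51×4.8) = 0.0510
Solid-volume conservation: h(1−n) = h₀(1−n₀) ⇒ h = h₀·(1−n₀)/(1−n)
h = 0.023 × (1 − 0.59)/(1 − 0.0510) = 0.023 × 0.4320 = 0.0099 km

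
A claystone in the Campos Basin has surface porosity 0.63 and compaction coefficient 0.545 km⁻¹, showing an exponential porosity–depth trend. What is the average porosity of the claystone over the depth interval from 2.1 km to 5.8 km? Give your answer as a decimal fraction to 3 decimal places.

0.086

⟨n⟩ = (1/(z₂−z₁)) ∫ n₀ e^(−kz) dz = n₀·(e^(−k·z₁) − e^(−k·z₂)) / (k·(z₂−z₁))
e^(−0.545×2.1) = 0.3184; e^(−0.545×5.8) = 0.0424
⟨n⟩ = 0.63 × (0.3184 − 0.0424) / (0.545 × 3.7) = 0.63 × 0.1369 = 0.0862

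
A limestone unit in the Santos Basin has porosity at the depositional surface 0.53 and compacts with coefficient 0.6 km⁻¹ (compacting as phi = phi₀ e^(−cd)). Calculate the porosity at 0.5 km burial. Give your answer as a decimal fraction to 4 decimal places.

phi = phi₀·exp(−c·d) = 0.53 × exp(−0.6 × 0.5) = 0.53 × exp(−0.3)
  = 0.53 × 0.7408 = 0.3926

0.3926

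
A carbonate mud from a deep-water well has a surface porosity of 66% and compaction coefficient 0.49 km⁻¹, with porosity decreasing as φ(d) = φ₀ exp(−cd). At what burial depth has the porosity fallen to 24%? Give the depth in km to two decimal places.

2.06 km

Invert Athy's law: d = ln(φ₀/φ) / c
d = ln(0.66/0.24) / 0.49 = ln(2.75) / 0.49 = 1.0116 / 0.49 = 2.064 km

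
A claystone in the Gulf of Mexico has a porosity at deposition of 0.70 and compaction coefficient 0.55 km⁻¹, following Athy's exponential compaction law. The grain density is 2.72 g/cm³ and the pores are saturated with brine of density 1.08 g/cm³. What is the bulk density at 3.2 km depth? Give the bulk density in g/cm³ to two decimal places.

Porosity at depth: φ = 0.7·exp(−0.55×3.2) = 0.7×0.1720 = 0.1204
Bulk density: ρ_b = (1−φ)ρ_g + φ·ρ_f = 0.8796×2.72 + 0.1204×1.08
       = 2.392 + 0.130 = 2.522 g/cm³

2.52 g/cm³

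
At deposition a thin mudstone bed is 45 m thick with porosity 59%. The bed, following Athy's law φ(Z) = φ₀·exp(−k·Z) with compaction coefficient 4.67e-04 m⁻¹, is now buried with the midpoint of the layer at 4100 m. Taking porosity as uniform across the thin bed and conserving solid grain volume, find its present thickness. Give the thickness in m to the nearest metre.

Working in km (1 km = 1000 m; k in km⁻¹ = k in m⁻¹ × 1000):
Porosity at 4.1 km: φ = 0.59·exp(−0.467×4.1) = 0.0870
Solid-volume conservation: h(1−φ) = h₀(1−φ₀) ⇒ h = h₀·(1−φ₀)/(1−φ)
h = 0.045 × (1 − 0.59)/(1 − 0.0870) = 0.045 × 0.4490 = 0.0202 km

20 m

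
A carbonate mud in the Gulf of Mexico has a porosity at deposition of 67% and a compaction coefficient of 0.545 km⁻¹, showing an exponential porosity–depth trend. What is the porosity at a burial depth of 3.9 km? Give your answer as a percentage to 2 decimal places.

n = n₀·exp(−β·Z) = 0.67 × exp(−0.545 × 3.9) = 0.67 × exp(−2.126)
  = 0.67 × 0.1194 = 0.0800

8.00%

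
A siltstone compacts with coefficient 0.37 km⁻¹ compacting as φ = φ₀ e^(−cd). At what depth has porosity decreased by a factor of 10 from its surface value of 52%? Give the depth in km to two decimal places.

φ/φ₀ = 1/10 ⇒ exp(−c·d) = 1/10 ⇒ d = ln(10) / c
d = 2.3026 / 0.37 = 6.223 km

6.22 km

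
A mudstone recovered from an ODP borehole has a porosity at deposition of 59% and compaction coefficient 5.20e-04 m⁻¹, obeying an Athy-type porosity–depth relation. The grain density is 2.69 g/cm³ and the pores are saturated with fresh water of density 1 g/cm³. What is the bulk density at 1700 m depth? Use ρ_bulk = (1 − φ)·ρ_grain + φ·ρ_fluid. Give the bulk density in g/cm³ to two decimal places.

Working in km (1 km = 1000 m; c in km⁻¹ = c in m⁻¹ × 1000):
Porosity at depth: φ = 0.59·exp(−0.52×1.7) = 0.59×0.4131 = 0.2437
Bulk density: ρ_b = (1−φ)ρ_g + φ·ρ_f = 0.7563×2.69 + 0.2437×1
       = 2.034 + 0.244 = 2.278 g/cm³

2.28 g/cm³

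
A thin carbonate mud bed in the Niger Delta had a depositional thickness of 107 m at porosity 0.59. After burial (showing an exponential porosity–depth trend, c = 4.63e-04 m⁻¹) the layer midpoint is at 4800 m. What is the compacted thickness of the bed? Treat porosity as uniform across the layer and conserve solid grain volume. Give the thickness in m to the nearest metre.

47 m

Working in km (1 km = 1000 m; c in km⁻¹ = c in m⁻¹ × 1000):
Porosity at 4.8 km: φ = 0.59·exp(−0.463×4.8) = 0.0639
Solid-volume conservation: h(1−φ) = h₀(1−φ₀) ⇒ h = h₀·(1−φ₀)/(1−φ)
h = 0.107 × (1 − 0.59)/(1 − 0.0639) = 0.107 × 0.4380 = 0.0469 km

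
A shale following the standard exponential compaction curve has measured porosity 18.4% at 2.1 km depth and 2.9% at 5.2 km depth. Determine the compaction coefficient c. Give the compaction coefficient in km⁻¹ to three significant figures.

0.596 km⁻¹

Athy: n(d) = n₀ e^(−cd) ⇒ n₁/n₂ = e^{c(d₂−d₁)} ⇒ c = ln(n₁/n₂)/(d₂−d₁)
c = ln(0.184/0.029) / (5.2 − 2.1) = ln(6.345) / 3.1 = 1.8476 / 3.1 = 0.596 km⁻¹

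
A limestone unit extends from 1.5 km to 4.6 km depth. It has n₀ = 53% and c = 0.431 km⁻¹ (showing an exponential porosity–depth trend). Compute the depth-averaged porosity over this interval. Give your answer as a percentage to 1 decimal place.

⟨n⟩ = (1/(d₂−d₁)) ∫ n₀ e^(−cd) dd = n₀·(e^(−c·d₁) − e^(−c·d₂)) / (c·(d₂−d₁))
e^(−0.431×1.5) = 0.5239; e^(−0.431×4.6) = 0.1377
⟨n⟩ = 0.53 × (0.5239 − 0.1377) / (0.431 × 3.1) = 0.53 × 0.2890 = 0.1532

15.3%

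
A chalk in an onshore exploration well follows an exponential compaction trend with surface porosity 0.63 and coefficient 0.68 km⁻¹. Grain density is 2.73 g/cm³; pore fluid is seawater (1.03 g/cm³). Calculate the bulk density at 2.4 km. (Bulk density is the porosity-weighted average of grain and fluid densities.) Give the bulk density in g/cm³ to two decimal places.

2.52 g/cm³

Porosity at depth: φ = 0.63·exp(−0.68×2.4) = 0.63×0.1955 = 0.1232
Bulk density: ρ_b = (1−φ)ρ_g + φ·ρ_f = 0.8768×2.73 + 0.1232×1.03
       = 2.394 + 0.127 = 2.521 g/cm³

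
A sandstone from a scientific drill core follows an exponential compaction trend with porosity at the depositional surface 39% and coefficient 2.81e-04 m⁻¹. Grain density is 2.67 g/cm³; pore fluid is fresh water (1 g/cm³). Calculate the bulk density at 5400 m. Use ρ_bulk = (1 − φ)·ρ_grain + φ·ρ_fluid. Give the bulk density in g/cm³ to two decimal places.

Working in km (1 km = 1000 m; β in km⁻¹ = β in m⁻¹ × 1000):
Porosity at depth: n = 0.39·exp(−0.281×5.4) = 0.39×0.2193 = 0.0855
Bulk density: ρ_b = (1−n)ρ_g + n·ρ_f = 0.9145×2.67 + 0.0855×1
       = 2.442 + 0.086 = 2.527 g/cm³

2.53 g/cm³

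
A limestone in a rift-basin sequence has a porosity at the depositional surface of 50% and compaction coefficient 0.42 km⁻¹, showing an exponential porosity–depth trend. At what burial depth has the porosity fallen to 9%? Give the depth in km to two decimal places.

4.08 km

Invert Athy's law: Z = ln(phi₀/phi) / k
Z = ln(0.5/0.09) / 0.42 = ln(5.556) / 0.42 = 1.7148 / 0.42 = 4.083 km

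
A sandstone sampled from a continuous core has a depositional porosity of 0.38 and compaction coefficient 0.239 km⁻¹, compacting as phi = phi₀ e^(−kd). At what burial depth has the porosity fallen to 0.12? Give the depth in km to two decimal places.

4.82 km

Invert Athy's law: d = ln(phi₀/phi) / k
d = ln(0.38/0.12) / 0.239 = ln(3.167) / 0.239 = 1.1527 / 0.239 = 4.823 km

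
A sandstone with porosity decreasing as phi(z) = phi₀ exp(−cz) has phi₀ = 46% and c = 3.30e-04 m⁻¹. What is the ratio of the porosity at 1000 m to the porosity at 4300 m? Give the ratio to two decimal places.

2.97

Working in km (1 km = 1000 m; c in km⁻¹ = c in m⁻¹ × 1000):
phi(z₁)/phi(z₂) = e^(−c·z₁)/e^(−c·z₂) = e^{c(z₂−z₁)}
= exp(0.33 × 3.3) = exp(1.089) = 2.9713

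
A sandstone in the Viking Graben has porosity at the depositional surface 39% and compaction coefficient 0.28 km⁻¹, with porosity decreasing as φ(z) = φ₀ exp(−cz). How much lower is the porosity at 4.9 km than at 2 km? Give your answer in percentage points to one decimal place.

12.4 percentage points

φ(2) = 0.39·e^(−0.28×2) = 0.2228
φ(4.9) = 0.39·e^(−0.28×4.9) = 0.0989
Δφ = 0.2228 − 0.0989 = 0.1239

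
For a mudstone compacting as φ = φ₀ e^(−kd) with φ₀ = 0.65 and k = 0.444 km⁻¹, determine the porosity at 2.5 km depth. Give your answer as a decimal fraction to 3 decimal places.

φ = φ₀·exp(−k·d) = 0.65 × exp(−0.444 × 2.5) = 0.65 × exp(−1.11)
  = 0.65 × 0.3296 = 0.2142

0.214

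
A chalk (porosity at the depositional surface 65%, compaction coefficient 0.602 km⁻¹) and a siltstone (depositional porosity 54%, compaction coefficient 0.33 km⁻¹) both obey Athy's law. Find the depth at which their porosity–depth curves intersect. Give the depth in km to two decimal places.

0.68 km

Set phi₀ₐ e^(−βₐZ) = phi₀ᵦ e^(−βᵦZ) ⇒ ln(phi₀ₐ/phi₀ᵦ) = (βₐ − βᵦ)·Z
Z = ln(0.65/0.54) / (0.602 − 0.33) = 0.1854 / 0.272 = 0.682 km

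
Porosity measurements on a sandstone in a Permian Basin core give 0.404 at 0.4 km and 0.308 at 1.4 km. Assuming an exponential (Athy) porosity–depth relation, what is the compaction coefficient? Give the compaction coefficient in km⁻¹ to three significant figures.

Athy: n(z) = n₀ e^(−βz) ⇒ n₁/n₂ = e^{β(z₂−z₁)} ⇒ β = ln(n₁/n₂)/(z₂−z₁)
β = ln(0.404/0.308) / (1.4 − 0.4) = ln(1.312) / 1 = 0.2713 / 1 = 0.2713 km⁻¹

0.271 km⁻¹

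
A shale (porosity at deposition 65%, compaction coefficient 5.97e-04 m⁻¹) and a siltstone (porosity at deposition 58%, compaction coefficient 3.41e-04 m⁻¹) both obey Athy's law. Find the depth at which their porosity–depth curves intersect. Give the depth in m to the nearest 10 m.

450 m

Working in km (1 km = 1000 m; β in km⁻¹ = β in m⁻¹ × 1000):
Set phi₀ₐ e^(−βₐZ) = phi₀ᵦ e^(−βᵦZ) ⇒ ln(phi₀ₐ/phi₀ᵦ) = (βₐ − βᵦ)·Z
Z = ln(0.65/0.58) / (0.597 − 0.341) = 0.1139 / 0.256 = 0.445 km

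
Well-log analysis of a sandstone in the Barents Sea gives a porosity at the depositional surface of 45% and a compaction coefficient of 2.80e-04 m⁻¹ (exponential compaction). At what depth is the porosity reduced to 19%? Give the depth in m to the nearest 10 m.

Working in km (1 km = 1000 m; k in km⁻¹ = k in m⁻¹ × 1000):
Invert Athy's law: z = ln(phi₀/phi) / k
z = ln(0.45/0.19) / 0.28 = ln(2.368) / 0.28 = 0.8622 / 0.28 = 3.079 km

3080 m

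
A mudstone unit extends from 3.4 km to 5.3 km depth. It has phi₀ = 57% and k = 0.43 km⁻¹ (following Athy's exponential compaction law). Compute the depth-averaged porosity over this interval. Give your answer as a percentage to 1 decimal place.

⟨phi⟩ = (1/(d₂−d₁)) ∫ phi₀ e^(−kd) dd = phi₀·(e^(−k·d₁) − e^(−k·d₂)) / (k·(d₂−d₁))
e^(−0.43×3.4) = 0.2318; e^(−0.43×5.3) = 0.1024
⟨phi⟩ = 0.57 × (0.2318 − 0.1024) / (0.43 × 1.9) = 0.57 × 0.1584 = 0.0903

9.0%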